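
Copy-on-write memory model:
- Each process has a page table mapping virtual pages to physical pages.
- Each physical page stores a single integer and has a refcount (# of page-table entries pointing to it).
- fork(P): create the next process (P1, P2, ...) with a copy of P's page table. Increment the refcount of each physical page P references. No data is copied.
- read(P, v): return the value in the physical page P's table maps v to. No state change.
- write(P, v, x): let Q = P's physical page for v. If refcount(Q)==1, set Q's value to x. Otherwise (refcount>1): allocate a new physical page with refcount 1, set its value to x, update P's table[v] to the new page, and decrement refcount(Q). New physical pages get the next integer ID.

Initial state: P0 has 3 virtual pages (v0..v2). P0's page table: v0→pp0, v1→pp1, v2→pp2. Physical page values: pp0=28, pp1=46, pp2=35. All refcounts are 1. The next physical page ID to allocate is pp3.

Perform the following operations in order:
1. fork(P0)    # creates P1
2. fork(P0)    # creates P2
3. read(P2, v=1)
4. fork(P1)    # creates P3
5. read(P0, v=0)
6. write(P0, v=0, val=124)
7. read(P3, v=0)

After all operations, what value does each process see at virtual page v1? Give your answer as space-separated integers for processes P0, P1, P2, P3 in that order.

Answer: 46 46 46 46

Derivation:
Op 1: fork(P0) -> P1. 3 ppages; refcounts: pp0:2 pp1:2 pp2:2
Op 2: fork(P0) -> P2. 3 ppages; refcounts: pp0:3 pp1:3 pp2:3
Op 3: read(P2, v1) -> 46. No state change.
Op 4: fork(P1) -> P3. 3 ppages; refcounts: pp0:4 pp1:4 pp2:4
Op 5: read(P0, v0) -> 28. No state change.
Op 6: write(P0, v0, 124). refcount(pp0)=4>1 -> COPY to pp3. 4 ppages; refcounts: pp0:3 pp1:4 pp2:4 pp3:1
Op 7: read(P3, v0) -> 28. No state change.
P0: v1 -> pp1 = 46
P1: v1 -> pp1 = 46
P2: v1 -> pp1 = 46
P3: v1 -> pp1 = 46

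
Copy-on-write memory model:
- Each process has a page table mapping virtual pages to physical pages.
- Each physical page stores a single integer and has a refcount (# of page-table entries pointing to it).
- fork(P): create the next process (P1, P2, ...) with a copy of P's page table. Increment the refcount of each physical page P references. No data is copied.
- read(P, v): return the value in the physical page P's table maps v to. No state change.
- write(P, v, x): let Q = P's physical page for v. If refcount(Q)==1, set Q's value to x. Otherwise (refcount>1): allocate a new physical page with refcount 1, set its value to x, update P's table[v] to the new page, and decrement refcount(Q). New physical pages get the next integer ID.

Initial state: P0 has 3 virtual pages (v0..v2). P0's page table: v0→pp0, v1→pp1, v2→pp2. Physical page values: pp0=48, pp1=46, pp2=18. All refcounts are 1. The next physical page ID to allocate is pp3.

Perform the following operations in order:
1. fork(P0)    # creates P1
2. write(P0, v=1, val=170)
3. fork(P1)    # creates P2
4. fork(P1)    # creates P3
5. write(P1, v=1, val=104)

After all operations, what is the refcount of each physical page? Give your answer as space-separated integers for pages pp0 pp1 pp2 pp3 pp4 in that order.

Op 1: fork(P0) -> P1. 3 ppages; refcounts: pp0:2 pp1:2 pp2:2
Op 2: write(P0, v1, 170). refcount(pp1)=2>1 -> COPY to pp3. 4 ppages; refcounts: pp0:2 pp1:1 pp2:2 pp3:1
Op 3: fork(P1) -> P2. 4 ppages; refcounts: pp0:3 pp1:2 pp2:3 pp3:1
Op 4: fork(P1) -> P3. 4 ppages; refcounts: pp0:4 pp1:3 pp2:4 pp3:1
Op 5: write(P1, v1, 104). refcount(pp1)=3>1 -> COPY to pp4. 5 ppages; refcounts: pp0:4 pp1:2 pp2:4 pp3:1 pp4:1

Answer: 4 2 4 1 1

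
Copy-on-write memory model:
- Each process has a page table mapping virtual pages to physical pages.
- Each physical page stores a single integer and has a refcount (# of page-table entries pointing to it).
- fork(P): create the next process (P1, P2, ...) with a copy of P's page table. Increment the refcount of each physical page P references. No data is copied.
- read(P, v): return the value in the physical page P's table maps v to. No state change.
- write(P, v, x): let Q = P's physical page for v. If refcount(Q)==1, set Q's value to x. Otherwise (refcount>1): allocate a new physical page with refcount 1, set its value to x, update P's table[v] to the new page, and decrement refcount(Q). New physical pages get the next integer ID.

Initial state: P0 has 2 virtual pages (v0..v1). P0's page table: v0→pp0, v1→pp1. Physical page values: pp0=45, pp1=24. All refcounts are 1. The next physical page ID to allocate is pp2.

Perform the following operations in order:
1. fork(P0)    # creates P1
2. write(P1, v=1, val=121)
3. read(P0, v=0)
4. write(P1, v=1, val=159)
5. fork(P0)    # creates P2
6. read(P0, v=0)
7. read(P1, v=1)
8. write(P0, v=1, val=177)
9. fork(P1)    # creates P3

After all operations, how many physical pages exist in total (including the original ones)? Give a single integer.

Answer: 4

Derivation:
Op 1: fork(P0) -> P1. 2 ppages; refcounts: pp0:2 pp1:2
Op 2: write(P1, v1, 121). refcount(pp1)=2>1 -> COPY to pp2. 3 ppages; refcounts: pp0:2 pp1:1 pp2:1
Op 3: read(P0, v0) -> 45. No state change.
Op 4: write(P1, v1, 159). refcount(pp2)=1 -> write in place. 3 ppages; refcounts: pp0:2 pp1:1 pp2:1
Op 5: fork(P0) -> P2. 3 ppages; refcounts: pp0:3 pp1:2 pp2:1
Op 6: read(P0, v0) -> 45. No state change.
Op 7: read(P1, v1) -> 159. No state change.
Op 8: write(P0, v1, 177). refcount(pp1)=2>1 -> COPY to pp3. 4 ppages; refcounts: pp0:3 pp1:1 pp2:1 pp3:1
Op 9: fork(P1) -> P3. 4 ppages; refcounts: pp0:4 pp1:1 pp2:2 pp3:1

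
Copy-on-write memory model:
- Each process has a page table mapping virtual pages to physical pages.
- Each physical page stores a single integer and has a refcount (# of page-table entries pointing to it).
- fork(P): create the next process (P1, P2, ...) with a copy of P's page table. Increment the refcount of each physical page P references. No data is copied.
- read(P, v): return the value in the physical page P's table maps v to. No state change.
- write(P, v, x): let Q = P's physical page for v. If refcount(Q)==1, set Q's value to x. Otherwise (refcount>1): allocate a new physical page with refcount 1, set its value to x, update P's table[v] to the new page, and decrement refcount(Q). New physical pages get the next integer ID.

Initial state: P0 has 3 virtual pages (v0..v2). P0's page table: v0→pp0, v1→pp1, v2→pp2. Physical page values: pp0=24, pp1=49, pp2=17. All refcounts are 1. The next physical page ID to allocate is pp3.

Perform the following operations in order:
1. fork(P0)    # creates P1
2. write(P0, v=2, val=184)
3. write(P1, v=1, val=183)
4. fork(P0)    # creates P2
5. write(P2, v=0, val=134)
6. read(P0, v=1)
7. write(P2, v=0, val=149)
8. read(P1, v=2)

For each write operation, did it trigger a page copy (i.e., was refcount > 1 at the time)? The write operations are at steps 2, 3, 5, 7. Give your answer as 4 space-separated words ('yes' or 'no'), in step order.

Op 1: fork(P0) -> P1. 3 ppages; refcounts: pp0:2 pp1:2 pp2:2
Op 2: write(P0, v2, 184). refcount(pp2)=2>1 -> COPY to pp3. 4 ppages; refcounts: pp0:2 pp1:2 pp2:1 pp3:1
Op 3: write(P1, v1, 183). refcount(pp1)=2>1 -> COPY to pp4. 5 ppages; refcounts: pp0:2 pp1:1 pp2:1 pp3:1 pp4:1
Op 4: fork(P0) -> P2. 5 ppages; refcounts: pp0:3 pp1:2 pp2:1 pp3:2 pp4:1
Op 5: write(P2, v0, 134). refcount(pp0)=3>1 -> COPY to pp5. 6 ppages; refcounts: pp0:2 pp1:2 pp2:1 pp3:2 pp4:1 pp5:1
Op 6: read(P0, v1) -> 49. No state change.
Op 7: write(P2, v0, 149). refcount(pp5)=1 -> write in place. 6 ppages; refcounts: pp0:2 pp1:2 pp2:1 pp3:2 pp4:1 pp5:1
Op 8: read(P1, v2) -> 17. No state change.

yes yes yes no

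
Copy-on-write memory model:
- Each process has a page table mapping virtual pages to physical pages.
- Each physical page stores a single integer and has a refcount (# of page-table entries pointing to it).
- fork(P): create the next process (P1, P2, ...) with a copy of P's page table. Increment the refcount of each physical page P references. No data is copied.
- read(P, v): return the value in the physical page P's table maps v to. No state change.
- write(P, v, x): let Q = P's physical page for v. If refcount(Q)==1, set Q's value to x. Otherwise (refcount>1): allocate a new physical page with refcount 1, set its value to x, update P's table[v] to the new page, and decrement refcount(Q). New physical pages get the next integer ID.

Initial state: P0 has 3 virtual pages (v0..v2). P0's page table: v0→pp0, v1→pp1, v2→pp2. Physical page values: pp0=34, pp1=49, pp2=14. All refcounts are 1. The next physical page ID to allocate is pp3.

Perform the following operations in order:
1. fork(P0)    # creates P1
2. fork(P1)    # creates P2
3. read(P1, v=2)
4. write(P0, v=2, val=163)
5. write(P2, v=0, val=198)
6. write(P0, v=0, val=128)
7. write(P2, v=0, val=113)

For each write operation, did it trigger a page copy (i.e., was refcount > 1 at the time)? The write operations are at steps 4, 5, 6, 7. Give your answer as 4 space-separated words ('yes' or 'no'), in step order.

Op 1: fork(P0) -> P1. 3 ppages; refcounts: pp0:2 pp1:2 pp2:2
Op 2: fork(P1) -> P2. 3 ppages; refcounts: pp0:3 pp1:3 pp2:3
Op 3: read(P1, v2) -> 14. No state change.
Op 4: write(P0, v2, 163). refcount(pp2)=3>1 -> COPY to pp3. 4 ppages; refcounts: pp0:3 pp1:3 pp2:2 pp3:1
Op 5: write(P2, v0, 198). refcount(pp0)=3>1 -> COPY to pp4. 5 ppages; refcounts: pp0:2 pp1:3 pp2:2 pp3:1 pp4:1
Op 6: write(P0, v0, 128). refcount(pp0)=2>1 -> COPY to pp5. 6 ppages; refcounts: pp0:1 pp1:3 pp2:2 pp3:1 pp4:1 pp5:1
Op 7: write(P2, v0, 113). refcount(pp4)=1 -> write in place. 6 ppages; refcounts: pp0:1 pp1:3 pp2:2 pp3:1 pp4:1 pp5:1

yes yes yes no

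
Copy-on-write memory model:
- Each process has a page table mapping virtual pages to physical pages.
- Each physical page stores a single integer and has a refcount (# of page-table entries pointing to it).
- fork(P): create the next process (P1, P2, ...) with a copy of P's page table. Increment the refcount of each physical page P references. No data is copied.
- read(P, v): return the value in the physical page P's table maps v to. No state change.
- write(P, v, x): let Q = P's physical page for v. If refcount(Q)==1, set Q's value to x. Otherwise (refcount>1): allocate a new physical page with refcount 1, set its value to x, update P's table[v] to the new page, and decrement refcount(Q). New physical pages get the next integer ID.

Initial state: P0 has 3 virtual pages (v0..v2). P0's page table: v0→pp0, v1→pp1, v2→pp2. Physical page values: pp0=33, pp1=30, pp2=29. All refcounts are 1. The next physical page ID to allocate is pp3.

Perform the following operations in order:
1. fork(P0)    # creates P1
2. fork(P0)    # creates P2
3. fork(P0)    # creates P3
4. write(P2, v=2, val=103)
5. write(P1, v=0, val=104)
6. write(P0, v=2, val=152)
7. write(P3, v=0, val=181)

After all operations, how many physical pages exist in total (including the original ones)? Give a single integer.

Answer: 7

Derivation:
Op 1: fork(P0) -> P1. 3 ppages; refcounts: pp0:2 pp1:2 pp2:2
Op 2: fork(P0) -> P2. 3 ppages; refcounts: pp0:3 pp1:3 pp2:3
Op 3: fork(P0) -> P3. 3 ppages; refcounts: pp0:4 pp1:4 pp2:4
Op 4: write(P2, v2, 103). refcount(pp2)=4>1 -> COPY to pp3. 4 ppages; refcounts: pp0:4 pp1:4 pp2:3 pp3:1
Op 5: write(P1, v0, 104). refcount(pp0)=4>1 -> COPY to pp4. 5 ppages; refcounts: pp0:3 pp1:4 pp2:3 pp3:1 pp4:1
Op 6: write(P0, v2, 152). refcount(pp2)=3>1 -> COPY to pp5. 6 ppages; refcounts: pp0:3 pp1:4 pp2:2 pp3:1 pp4:1 pp5:1
Op 7: write(P3, v0, 181). refcount(pp0)=3>1 -> COPY to pp6. 7 ppages; refcounts: pp0:2 pp1:4 pp2:2 pp3:1 pp4:1 pp5:1 pp6:1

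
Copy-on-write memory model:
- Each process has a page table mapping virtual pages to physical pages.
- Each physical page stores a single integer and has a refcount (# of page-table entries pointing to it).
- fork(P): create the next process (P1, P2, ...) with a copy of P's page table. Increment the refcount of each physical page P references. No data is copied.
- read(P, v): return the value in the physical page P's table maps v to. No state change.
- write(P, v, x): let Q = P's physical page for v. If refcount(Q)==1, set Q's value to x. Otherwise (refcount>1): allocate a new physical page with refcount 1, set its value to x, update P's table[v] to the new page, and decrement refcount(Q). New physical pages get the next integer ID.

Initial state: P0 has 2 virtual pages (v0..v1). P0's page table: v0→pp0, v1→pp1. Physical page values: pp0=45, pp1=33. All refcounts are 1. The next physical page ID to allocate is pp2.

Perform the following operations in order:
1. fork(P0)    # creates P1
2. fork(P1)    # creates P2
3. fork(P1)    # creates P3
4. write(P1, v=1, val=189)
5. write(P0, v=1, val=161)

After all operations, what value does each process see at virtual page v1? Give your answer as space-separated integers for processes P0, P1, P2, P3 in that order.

Answer: 161 189 33 33

Derivation:
Op 1: fork(P0) -> P1. 2 ppages; refcounts: pp0:2 pp1:2
Op 2: fork(P1) -> P2. 2 ppages; refcounts: pp0:3 pp1:3
Op 3: fork(P1) -> P3. 2 ppages; refcounts: pp0:4 pp1:4
Op 4: write(P1, v1, 189). refcount(pp1)=4>1 -> COPY to pp2. 3 ppages; refcounts: pp0:4 pp1:3 pp2:1
Op 5: write(P0, v1, 161). refcount(pp1)=3>1 -> COPY to pp3. 4 ppages; refcounts: pp0:4 pp1:2 pp2:1 pp3:1
P0: v1 -> pp3 = 161
P1: v1 -> pp2 = 189
P2: v1 -> pp1 = 33
P3: v1 -> pp1 = 33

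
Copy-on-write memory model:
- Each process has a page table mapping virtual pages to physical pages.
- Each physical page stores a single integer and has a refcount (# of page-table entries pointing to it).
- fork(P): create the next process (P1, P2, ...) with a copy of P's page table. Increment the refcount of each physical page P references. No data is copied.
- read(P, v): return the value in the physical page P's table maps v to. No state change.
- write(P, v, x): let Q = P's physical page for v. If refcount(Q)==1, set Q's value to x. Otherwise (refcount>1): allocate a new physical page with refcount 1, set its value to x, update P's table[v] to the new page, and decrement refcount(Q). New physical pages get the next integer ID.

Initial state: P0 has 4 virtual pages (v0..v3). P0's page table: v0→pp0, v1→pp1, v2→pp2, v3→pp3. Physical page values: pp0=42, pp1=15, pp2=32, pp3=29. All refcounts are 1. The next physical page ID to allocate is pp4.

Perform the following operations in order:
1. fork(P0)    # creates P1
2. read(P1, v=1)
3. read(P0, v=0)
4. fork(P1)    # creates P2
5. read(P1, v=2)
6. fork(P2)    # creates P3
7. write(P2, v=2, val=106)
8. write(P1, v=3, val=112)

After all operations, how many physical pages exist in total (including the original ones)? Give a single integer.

Op 1: fork(P0) -> P1. 4 ppages; refcounts: pp0:2 pp1:2 pp2:2 pp3:2
Op 2: read(P1, v1) -> 15. No state change.
Op 3: read(P0, v0) -> 42. No state change.
Op 4: fork(P1) -> P2. 4 ppages; refcounts: pp0:3 pp1:3 pp2:3 pp3:3
Op 5: read(P1, v2) -> 32. No state change.
Op 6: fork(P2) -> P3. 4 ppages; refcounts: pp0:4 pp1:4 pp2:4 pp3:4
Op 7: write(P2, v2, 106). refcount(pp2)=4>1 -> COPY to pp4. 5 ppages; refcounts: pp0:4 pp1:4 pp2:3 pp3:4 pp4:1
Op 8: write(P1, v3, 112). refcount(pp3)=4>1 -> COPY to pp5. 6 ppages; refcounts: pp0:4 pp1:4 pp2:3 pp3:3 pp4:1 pp5:1

Answer: 6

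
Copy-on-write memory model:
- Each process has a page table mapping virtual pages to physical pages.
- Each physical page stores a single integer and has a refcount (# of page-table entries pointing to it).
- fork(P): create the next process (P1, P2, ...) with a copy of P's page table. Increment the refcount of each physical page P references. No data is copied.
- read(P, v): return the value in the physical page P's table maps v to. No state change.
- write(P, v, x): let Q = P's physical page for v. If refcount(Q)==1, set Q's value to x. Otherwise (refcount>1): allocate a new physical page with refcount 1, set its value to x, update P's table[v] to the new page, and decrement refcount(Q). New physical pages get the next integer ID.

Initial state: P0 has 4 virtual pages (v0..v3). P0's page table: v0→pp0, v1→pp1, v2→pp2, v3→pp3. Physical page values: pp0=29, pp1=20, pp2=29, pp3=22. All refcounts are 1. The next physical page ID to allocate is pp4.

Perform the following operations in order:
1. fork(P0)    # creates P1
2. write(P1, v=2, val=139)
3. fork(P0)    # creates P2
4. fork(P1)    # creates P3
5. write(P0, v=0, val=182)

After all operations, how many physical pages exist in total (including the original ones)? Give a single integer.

Op 1: fork(P0) -> P1. 4 ppages; refcounts: pp0:2 pp1:2 pp2:2 pp3:2
Op 2: write(P1, v2, 139). refcount(pp2)=2>1 -> COPY to pp4. 5 ppages; refcounts: pp0:2 pp1:2 pp2:1 pp3:2 pp4:1
Op 3: fork(P0) -> P2. 5 ppages; refcounts: pp0:3 pp1:3 pp2:2 pp3:3 pp4:1
Op 4: fork(P1) -> P3. 5 ppages; refcounts: pp0:4 pp1:4 pp2:2 pp3:4 pp4:2
Op 5: write(P0, v0, 182). refcount(pp0)=4>1 -> COPY to pp5. 6 ppages; refcounts: pp0:3 pp1:4 pp2:2 pp3:4 pp4:2 pp5:1

Answer: 6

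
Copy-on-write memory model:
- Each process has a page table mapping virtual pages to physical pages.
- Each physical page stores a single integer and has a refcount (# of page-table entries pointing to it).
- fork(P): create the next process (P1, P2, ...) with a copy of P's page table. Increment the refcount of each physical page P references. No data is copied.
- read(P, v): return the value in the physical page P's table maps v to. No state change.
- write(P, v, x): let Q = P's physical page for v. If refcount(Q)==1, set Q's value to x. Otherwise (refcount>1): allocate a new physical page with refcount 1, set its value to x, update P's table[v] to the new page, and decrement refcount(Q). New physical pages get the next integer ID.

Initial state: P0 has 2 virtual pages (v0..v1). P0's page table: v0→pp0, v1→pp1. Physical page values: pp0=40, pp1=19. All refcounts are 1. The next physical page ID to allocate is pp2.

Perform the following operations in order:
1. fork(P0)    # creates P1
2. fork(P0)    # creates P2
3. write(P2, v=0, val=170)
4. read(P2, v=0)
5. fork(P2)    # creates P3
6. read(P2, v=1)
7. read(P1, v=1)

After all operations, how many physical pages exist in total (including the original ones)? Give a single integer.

Op 1: fork(P0) -> P1. 2 ppages; refcounts: pp0:2 pp1:2
Op 2: fork(P0) -> P2. 2 ppages; refcounts: pp0:3 pp1:3
Op 3: write(P2, v0, 170). refcount(pp0)=3>1 -> COPY to pp2. 3 ppages; refcounts: pp0:2 pp1:3 pp2:1
Op 4: read(P2, v0) -> 170. No state change.
Op 5: fork(P2) -> P3. 3 ppages; refcounts: pp0:2 pp1:4 pp2:2
Op 6: read(P2, v1) -> 19. No state change.
Op 7: read(P1, v1) -> 19. No state change.

Answer: 3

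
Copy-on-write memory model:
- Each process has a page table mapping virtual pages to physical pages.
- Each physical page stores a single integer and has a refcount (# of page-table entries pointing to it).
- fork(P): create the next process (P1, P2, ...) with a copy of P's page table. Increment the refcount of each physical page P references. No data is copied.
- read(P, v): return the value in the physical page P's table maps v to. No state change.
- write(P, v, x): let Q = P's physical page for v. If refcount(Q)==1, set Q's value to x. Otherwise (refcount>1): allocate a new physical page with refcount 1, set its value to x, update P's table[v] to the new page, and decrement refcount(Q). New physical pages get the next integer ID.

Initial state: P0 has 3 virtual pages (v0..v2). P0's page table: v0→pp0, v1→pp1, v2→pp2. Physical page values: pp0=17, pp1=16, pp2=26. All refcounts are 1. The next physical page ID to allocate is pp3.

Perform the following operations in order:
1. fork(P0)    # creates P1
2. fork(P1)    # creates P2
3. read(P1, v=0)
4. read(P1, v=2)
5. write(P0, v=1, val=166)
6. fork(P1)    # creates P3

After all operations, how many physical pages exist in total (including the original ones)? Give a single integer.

Answer: 4

Derivation:
Op 1: fork(P0) -> P1. 3 ppages; refcounts: pp0:2 pp1:2 pp2:2
Op 2: fork(P1) -> P2. 3 ppages; refcounts: pp0:3 pp1:3 pp2:3
Op 3: read(P1, v0) -> 17. No state change.
Op 4: read(P1, v2) -> 26. No state change.
Op 5: write(P0, v1, 166). refcount(pp1)=3>1 -> COPY to pp3. 4 ppages; refcounts: pp0:3 pp1:2 pp2:3 pp3:1
Op 6: fork(P1) -> P3. 4 ppages; refcounts: pp0:4 pp1:3 pp2:4 pp3:1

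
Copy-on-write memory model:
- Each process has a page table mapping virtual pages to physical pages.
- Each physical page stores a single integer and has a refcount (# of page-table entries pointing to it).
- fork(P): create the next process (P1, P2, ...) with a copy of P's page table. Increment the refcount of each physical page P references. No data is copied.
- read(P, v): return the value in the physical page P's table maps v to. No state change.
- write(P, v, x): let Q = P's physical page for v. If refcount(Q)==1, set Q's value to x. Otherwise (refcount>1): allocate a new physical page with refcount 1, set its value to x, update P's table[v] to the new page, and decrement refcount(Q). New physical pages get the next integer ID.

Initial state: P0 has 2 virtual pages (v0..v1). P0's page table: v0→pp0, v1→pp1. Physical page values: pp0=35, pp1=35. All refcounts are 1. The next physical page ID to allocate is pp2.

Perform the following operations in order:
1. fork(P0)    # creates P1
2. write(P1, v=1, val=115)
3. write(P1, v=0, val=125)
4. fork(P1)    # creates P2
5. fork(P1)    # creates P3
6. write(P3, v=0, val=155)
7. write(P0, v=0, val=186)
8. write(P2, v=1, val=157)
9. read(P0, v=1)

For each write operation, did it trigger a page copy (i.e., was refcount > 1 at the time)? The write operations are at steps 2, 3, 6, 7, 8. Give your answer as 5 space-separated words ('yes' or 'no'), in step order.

Op 1: fork(P0) -> P1. 2 ppages; refcounts: pp0:2 pp1:2
Op 2: write(P1, v1, 115). refcount(pp1)=2>1 -> COPY to pp2. 3 ppages; refcounts: pp0:2 pp1:1 pp2:1
Op 3: write(P1, v0, 125). refcount(pp0)=2>1 -> COPY to pp3. 4 ppages; refcounts: pp0:1 pp1:1 pp2:1 pp3:1
Op 4: fork(P1) -> P2. 4 ppages; refcounts: pp0:1 pp1:1 pp2:2 pp3:2
Op 5: fork(P1) -> P3. 4 ppages; refcounts: pp0:1 pp1:1 pp2:3 pp3:3
Op 6: write(P3, v0, 155). refcount(pp3)=3>1 -> COPY to pp4. 5 ppages; refcounts: pp0:1 pp1:1 pp2:3 pp3:2 pp4:1
Op 7: write(P0, v0, 186). refcount(pp0)=1 -> write in place. 5 ppages; refcounts: pp0:1 pp1:1 pp2:3 pp3:2 pp4:1
Op 8: write(P2, v1, 157). refcount(pp2)=3>1 -> COPY to pp5. 6 ppages; refcounts: pp0:1 pp1:1 pp2:2 pp3:2 pp4:1 pp5:1
Op 9: read(P0, v1) -> 35. No state change.

yes yes yes no yes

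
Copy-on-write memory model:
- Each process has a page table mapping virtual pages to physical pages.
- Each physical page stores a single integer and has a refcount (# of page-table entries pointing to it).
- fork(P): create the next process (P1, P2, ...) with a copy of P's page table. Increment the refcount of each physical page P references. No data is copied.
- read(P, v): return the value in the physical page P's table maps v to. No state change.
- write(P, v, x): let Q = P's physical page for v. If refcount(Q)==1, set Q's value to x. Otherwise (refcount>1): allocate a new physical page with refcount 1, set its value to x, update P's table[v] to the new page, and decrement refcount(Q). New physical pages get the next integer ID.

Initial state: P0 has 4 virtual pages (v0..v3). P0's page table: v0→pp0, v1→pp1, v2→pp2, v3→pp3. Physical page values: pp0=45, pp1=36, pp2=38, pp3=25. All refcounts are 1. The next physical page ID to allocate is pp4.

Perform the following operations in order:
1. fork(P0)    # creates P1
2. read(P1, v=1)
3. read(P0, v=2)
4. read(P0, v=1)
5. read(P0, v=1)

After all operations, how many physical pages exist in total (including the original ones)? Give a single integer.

Op 1: fork(P0) -> P1. 4 ppages; refcounts: pp0:2 pp1:2 pp2:2 pp3:2
Op 2: read(P1, v1) -> 36. No state change.
Op 3: read(P0, v2) -> 38. No state change.
Op 4: read(P0, v1) -> 36. No state change.
Op 5: read(P0, v1) -> 36. No state change.

Answer: 4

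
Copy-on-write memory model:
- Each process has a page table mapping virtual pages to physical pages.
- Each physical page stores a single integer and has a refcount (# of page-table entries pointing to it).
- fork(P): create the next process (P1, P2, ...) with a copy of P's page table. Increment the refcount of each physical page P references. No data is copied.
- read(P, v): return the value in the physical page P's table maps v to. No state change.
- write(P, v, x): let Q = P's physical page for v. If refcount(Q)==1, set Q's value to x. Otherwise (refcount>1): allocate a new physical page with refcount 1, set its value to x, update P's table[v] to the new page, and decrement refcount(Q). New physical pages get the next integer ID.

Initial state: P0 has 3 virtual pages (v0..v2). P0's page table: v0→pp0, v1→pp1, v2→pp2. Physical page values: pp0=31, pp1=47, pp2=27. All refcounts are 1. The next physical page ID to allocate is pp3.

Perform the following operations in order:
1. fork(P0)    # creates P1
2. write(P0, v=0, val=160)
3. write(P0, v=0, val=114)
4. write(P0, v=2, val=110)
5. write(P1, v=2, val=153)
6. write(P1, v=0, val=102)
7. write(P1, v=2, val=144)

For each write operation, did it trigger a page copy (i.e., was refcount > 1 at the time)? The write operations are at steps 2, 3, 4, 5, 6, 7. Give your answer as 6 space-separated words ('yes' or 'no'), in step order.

Op 1: fork(P0) -> P1. 3 ppages; refcounts: pp0:2 pp1:2 pp2:2
Op 2: write(P0, v0, 160). refcount(pp0)=2>1 -> COPY to pp3. 4 ppages; refcounts: pp0:1 pp1:2 pp2:2 pp3:1
Op 3: write(P0, v0, 114). refcount(pp3)=1 -> write in place. 4 ppages; refcounts: pp0:1 pp1:2 pp2:2 pp3:1
Op 4: write(P0, v2, 110). refcount(pp2)=2>1 -> COPY to pp4. 5 ppages; refcounts: pp0:1 pp1:2 pp2:1 pp3:1 pp4:1
Op 5: write(P1, v2, 153). refcount(pp2)=1 -> write in place. 5 ppages; refcounts: pp0:1 pp1:2 pp2:1 pp3:1 pp4:1
Op 6: write(P1, v0, 102). refcount(pp0)=1 -> write in place. 5 ppages; refcounts: pp0:1 pp1:2 pp2:1 pp3:1 pp4:1
Op 7: write(P1, v2, 144). refcount(pp2)=1 -> write in place. 5 ppages; refcounts: pp0:1 pp1:2 pp2:1 pp3:1 pp4:1

yes no yes no no no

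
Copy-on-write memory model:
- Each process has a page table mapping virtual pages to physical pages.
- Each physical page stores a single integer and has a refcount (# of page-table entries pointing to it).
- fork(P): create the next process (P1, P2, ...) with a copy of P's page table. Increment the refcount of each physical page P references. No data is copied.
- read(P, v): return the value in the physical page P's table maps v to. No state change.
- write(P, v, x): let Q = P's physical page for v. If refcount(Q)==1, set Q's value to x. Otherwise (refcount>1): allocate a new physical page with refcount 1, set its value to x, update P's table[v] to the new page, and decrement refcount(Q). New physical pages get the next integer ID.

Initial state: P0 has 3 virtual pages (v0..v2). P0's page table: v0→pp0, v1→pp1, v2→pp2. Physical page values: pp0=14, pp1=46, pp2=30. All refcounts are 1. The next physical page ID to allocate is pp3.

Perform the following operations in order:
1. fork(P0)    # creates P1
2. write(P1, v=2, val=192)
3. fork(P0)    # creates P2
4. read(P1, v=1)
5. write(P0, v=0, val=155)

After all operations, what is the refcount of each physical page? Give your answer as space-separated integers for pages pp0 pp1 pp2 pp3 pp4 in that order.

Answer: 2 3 2 1 1

Derivation:
Op 1: fork(P0) -> P1. 3 ppages; refcounts: pp0:2 pp1:2 pp2:2
Op 2: write(P1, v2, 192). refcount(pp2)=2>1 -> COPY to pp3. 4 ppages; refcounts: pp0:2 pp1:2 pp2:1 pp3:1
Op 3: fork(P0) -> P2. 4 ppages; refcounts: pp0:3 pp1:3 pp2:2 pp3:1
Op 4: read(P1, v1) -> 46. No state change.
Op 5: write(P0, v0, 155). refcount(pp0)=3>1 -> COPY to pp4. 5 ppages; refcounts: pp0:2 pp1:3 pp2:2 pp3:1 pp4:1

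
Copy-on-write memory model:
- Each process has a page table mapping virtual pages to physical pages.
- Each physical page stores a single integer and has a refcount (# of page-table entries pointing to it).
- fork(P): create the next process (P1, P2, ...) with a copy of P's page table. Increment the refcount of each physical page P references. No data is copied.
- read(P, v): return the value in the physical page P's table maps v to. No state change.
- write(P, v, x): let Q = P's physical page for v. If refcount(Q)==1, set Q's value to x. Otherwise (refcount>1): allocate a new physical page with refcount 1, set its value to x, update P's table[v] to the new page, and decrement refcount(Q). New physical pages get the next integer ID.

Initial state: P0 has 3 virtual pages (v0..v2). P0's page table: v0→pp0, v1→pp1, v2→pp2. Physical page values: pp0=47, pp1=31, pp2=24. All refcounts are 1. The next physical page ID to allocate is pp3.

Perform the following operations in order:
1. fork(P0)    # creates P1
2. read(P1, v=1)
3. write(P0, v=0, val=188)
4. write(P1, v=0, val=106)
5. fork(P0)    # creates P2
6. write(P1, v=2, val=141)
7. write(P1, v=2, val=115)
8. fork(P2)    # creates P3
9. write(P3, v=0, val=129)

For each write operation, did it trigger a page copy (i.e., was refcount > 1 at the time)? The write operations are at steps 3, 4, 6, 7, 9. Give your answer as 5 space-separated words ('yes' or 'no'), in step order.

Op 1: fork(P0) -> P1. 3 ppages; refcounts: pp0:2 pp1:2 pp2:2
Op 2: read(P1, v1) -> 31. No state change.
Op 3: write(P0, v0, 188). refcount(pp0)=2>1 -> COPY to pp3. 4 ppages; refcounts: pp0:1 pp1:2 pp2:2 pp3:1
Op 4: write(P1, v0, 106). refcount(pp0)=1 -> write in place. 4 ppages; refcounts: pp0:1 pp1:2 pp2:2 pp3:1
Op 5: fork(P0) -> P2. 4 ppages; refcounts: pp0:1 pp1:3 pp2:3 pp3:2
Op 6: write(P1, v2, 141). refcount(pp2)=3>1 -> COPY to pp4. 5 ppages; refcounts: pp0:1 pp1:3 pp2:2 pp3:2 pp4:1
Op 7: write(P1, v2, 115). refcount(pp4)=1 -> write in place. 5 ppages; refcounts: pp0:1 pp1:3 pp2:2 pp3:2 pp4:1
Op 8: fork(P2) -> P3. 5 ppages; refcounts: pp0:1 pp1:4 pp2:3 pp3:3 pp4:1
Op 9: write(P3, v0, 129). refcount(pp3)=3>1 -> COPY to pp5. 6 ppages; refcounts: pp0:1 pp1:4 pp2:3 pp3:2 pp4:1 pp5:1

yes no yes no yes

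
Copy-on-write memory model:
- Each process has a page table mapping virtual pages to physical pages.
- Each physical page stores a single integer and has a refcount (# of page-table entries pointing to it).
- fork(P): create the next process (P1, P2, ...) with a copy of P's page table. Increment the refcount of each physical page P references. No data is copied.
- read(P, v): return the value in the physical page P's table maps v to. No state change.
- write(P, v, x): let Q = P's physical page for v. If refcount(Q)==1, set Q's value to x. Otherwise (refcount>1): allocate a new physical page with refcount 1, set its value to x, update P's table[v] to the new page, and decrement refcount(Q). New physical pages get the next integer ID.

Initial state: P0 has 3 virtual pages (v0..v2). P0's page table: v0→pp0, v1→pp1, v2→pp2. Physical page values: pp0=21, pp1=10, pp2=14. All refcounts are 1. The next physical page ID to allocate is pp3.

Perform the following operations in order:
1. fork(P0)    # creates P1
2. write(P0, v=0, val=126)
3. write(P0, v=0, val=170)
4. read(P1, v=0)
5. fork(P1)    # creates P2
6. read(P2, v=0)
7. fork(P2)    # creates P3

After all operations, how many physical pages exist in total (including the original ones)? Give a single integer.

Op 1: fork(P0) -> P1. 3 ppages; refcounts: pp0:2 pp1:2 pp2:2
Op 2: write(P0, v0, 126). refcount(pp0)=2>1 -> COPY to pp3. 4 ppages; refcounts: pp0:1 pp1:2 pp2:2 pp3:1
Op 3: write(P0, v0, 170). refcount(pp3)=1 -> write in place. 4 ppages; refcounts: pp0:1 pp1:2 pp2:2 pp3:1
Op 4: read(P1, v0) -> 21. No state change.
Op 5: fork(P1) -> P2. 4 ppages; refcounts: pp0:2 pp1:3 pp2:3 pp3:1
Op 6: read(P2, v0) -> 21. No state change.
Op 7: fork(P2) -> P3. 4 ppages; refcounts: pp0:3 pp1:4 pp2:4 pp3:1

Answer: 4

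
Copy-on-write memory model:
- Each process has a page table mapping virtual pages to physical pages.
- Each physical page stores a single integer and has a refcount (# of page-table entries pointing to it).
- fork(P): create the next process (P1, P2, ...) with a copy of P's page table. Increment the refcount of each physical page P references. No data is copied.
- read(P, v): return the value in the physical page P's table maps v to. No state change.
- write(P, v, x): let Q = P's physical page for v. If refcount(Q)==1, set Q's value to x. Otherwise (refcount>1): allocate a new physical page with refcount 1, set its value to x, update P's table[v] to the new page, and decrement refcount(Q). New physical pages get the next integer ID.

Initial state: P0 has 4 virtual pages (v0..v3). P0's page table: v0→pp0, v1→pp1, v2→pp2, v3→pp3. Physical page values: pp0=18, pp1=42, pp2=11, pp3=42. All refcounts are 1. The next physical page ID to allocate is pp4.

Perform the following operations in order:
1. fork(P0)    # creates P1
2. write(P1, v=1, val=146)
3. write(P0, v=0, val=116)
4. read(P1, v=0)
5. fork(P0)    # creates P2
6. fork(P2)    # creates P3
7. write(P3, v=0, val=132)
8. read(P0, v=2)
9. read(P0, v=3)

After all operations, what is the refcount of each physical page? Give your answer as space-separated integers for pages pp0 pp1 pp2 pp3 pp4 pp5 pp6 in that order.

Answer: 1 3 4 4 1 2 1

Derivation:
Op 1: fork(P0) -> P1. 4 ppages; refcounts: pp0:2 pp1:2 pp2:2 pp3:2
Op 2: write(P1, v1, 146). refcount(pp1)=2>1 -> COPY to pp4. 5 ppages; refcounts: pp0:2 pp1:1 pp2:2 pp3:2 pp4:1
Op 3: write(P0, v0, 116). refcount(pp0)=2>1 -> COPY to pp5. 6 ppages; refcounts: pp0:1 pp1:1 pp2:2 pp3:2 pp4:1 pp5:1
Op 4: read(P1, v0) -> 18. No state change.
Op 5: fork(P0) -> P2. 6 ppages; refcounts: pp0:1 pp1:2 pp2:3 pp3:3 pp4:1 pp5:2
Op 6: fork(P2) -> P3. 6 ppages; refcounts: pp0:1 pp1:3 pp2:4 pp3:4 pp4:1 pp5:3
Op 7: write(P3, v0, 132). refcount(pp5)=3>1 -> COPY to pp6. 7 ppages; refcounts: pp0:1 pp1:3 pp2:4 pp3:4 pp4:1 pp5:2 pp6:1
Op 8: read(P0, v2) -> 11. No state change.
Op 9: read(P0, v3) -> 42. No state change.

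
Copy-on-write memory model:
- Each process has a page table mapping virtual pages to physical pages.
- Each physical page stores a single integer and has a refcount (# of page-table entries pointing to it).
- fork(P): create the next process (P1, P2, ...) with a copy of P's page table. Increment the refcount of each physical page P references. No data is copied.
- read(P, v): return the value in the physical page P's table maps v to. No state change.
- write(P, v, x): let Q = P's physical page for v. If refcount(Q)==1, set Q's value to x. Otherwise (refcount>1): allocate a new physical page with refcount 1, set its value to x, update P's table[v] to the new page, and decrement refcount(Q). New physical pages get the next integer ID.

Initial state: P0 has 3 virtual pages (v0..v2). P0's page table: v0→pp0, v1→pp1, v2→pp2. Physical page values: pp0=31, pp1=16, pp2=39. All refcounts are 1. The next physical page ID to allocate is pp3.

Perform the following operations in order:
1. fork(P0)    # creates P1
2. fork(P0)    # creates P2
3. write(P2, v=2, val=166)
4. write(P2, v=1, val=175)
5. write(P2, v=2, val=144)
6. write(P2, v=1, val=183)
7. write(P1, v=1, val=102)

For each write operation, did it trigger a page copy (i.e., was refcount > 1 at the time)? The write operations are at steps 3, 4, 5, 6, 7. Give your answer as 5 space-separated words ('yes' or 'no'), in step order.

Op 1: fork(P0) -> P1. 3 ppages; refcounts: pp0:2 pp1:2 pp2:2
Op 2: fork(P0) -> P2. 3 ppages; refcounts: pp0:3 pp1:3 pp2:3
Op 3: write(P2, v2, 166). refcount(pp2)=3>1 -> COPY to pp3. 4 ppages; refcounts: pp0:3 pp1:3 pp2:2 pp3:1
Op 4: write(P2, v1, 175). refcount(pp1)=3>1 -> COPY to pp4. 5 ppages; refcounts: pp0:3 pp1:2 pp2:2 pp3:1 pp4:1
Op 5: write(P2, v2, 144). refcount(pp3)=1 -> write in place. 5 ppages; refcounts: pp0:3 pp1:2 pp2:2 pp3:1 pp4:1
Op 6: write(P2, v1, 183). refcount(pp4)=1 -> write in place. 5 ppages; refcounts: pp0:3 pp1:2 pp2:2 pp3:1 pp4:1
Op 7: write(P1, v1, 102). refcount(pp1)=2>1 -> COPY to pp5. 6 ppages; refcounts: pp0:3 pp1:1 pp2:2 pp3:1 pp4:1 pp5:1

yes yes no no yes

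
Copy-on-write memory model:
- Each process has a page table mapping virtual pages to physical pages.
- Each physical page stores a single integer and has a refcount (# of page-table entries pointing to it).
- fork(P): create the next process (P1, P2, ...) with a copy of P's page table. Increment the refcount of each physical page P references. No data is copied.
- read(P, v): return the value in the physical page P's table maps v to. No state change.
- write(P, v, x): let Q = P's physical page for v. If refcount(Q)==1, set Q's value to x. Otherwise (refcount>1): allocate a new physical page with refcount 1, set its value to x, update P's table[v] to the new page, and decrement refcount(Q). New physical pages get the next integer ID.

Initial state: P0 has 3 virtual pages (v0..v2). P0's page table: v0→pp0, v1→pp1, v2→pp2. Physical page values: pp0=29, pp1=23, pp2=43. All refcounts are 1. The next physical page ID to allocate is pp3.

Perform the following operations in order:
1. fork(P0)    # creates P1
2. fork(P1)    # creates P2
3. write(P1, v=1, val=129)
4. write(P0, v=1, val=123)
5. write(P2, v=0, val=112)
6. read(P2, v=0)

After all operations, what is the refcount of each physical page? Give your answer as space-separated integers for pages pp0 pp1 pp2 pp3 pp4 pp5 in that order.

Op 1: fork(P0) -> P1. 3 ppages; refcounts: pp0:2 pp1:2 pp2:2
Op 2: fork(P1) -> P2. 3 ppages; refcounts: pp0:3 pp1:3 pp2:3
Op 3: write(P1, v1, 129). refcount(pp1)=3>1 -> COPY to pp3. 4 ppages; refcounts: pp0:3 pp1:2 pp2:3 pp3:1
Op 4: write(P0, v1, 123). refcount(pp1)=2>1 -> COPY to pp4. 5 ppages; refcounts: pp0:3 pp1:1 pp2:3 pp3:1 pp4:1
Op 5: write(P2, v0, 112). refcount(pp0)=3>1 -> COPY to pp5. 6 ppages; refcounts: pp0:2 pp1:1 pp2:3 pp3:1 pp4:1 pp5:1
Op 6: read(P2, v0) -> 112. No state change.

Answer: 2 1 3 1 1 1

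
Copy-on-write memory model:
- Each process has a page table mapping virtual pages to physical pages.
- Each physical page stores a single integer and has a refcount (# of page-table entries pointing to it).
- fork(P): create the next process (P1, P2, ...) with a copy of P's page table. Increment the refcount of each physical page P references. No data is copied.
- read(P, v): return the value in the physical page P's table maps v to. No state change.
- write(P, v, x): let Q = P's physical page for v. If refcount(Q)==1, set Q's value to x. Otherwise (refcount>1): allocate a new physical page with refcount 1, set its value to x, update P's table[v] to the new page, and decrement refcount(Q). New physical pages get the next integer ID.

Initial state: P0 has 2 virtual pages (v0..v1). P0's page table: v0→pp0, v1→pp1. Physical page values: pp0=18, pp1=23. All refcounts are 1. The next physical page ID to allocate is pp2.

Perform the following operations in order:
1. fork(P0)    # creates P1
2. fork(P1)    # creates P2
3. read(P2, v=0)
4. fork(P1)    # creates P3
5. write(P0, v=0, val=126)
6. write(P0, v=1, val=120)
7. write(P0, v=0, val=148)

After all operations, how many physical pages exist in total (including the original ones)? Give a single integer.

Op 1: fork(P0) -> P1. 2 ppages; refcounts: pp0:2 pp1:2
Op 2: fork(P1) -> P2. 2 ppages; refcounts: pp0:3 pp1:3
Op 3: read(P2, v0) -> 18. No state change.
Op 4: fork(P1) -> P3. 2 ppages; refcounts: pp0:4 pp1:4
Op 5: write(P0, v0, 126). refcount(pp0)=4>1 -> COPY to pp2. 3 ppages; refcounts: pp0:3 pp1:4 pp2:1
Op 6: write(P0, v1, 120). refcount(pp1)=4>1 -> COPY to pp3. 4 ppages; refcounts: pp0:3 pp1:3 pp2:1 pp3:1
Op 7: write(P0, v0, 148). refcount(pp2)=1 -> write in place. 4 ppages; refcounts: pp0:3 pp1:3 pp2:1 pp3:1

Answer: 4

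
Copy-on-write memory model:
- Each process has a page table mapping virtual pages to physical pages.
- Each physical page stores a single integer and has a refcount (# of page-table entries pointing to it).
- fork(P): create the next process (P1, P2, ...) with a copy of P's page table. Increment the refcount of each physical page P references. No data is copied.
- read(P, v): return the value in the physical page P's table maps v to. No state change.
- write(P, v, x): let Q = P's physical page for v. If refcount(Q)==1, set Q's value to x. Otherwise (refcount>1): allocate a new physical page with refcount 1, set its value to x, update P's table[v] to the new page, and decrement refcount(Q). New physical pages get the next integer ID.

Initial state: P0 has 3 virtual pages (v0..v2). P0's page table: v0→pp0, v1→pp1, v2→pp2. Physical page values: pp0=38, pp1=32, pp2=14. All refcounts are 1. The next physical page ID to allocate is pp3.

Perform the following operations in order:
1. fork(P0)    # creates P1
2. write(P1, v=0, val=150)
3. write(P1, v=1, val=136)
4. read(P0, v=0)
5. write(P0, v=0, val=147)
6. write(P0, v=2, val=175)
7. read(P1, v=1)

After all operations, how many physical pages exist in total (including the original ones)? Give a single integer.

Op 1: fork(P0) -> P1. 3 ppages; refcounts: pp0:2 pp1:2 pp2:2
Op 2: write(P1, v0, 150). refcount(pp0)=2>1 -> COPY to pp3. 4 ppages; refcounts: pp0:1 pp1:2 pp2:2 pp3:1
Op 3: write(P1, v1, 136). refcount(pp1)=2>1 -> COPY to pp4. 5 ppages; refcounts: pp0:1 pp1:1 pp2:2 pp3:1 pp4:1
Op 4: read(P0, v0) -> 38. No state change.
Op 5: write(P0, v0, 147). refcount(pp0)=1 -> write in place. 5 ppages; refcounts: pp0:1 pp1:1 pp2:2 pp3:1 pp4:1
Op 6: write(P0, v2, 175). refcount(pp2)=2>1 -> COPY to pp5. 6 ppages; refcounts: pp0:1 pp1:1 pp2:1 pp3:1 pp4:1 pp5:1
Op 7: read(P1, v1) -> 136. No state change.

Answer: 6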